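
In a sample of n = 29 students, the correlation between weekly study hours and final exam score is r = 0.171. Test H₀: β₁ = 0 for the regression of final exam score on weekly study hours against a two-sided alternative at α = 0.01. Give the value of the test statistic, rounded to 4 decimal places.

t = 0.9018

t = r·√(n − 2)/√(1 − r²) = 0.171·√27/√0.970759 = 0.9018.
df = n − 2 = 27.
Two-sided p ≈ 0.3751, which is ≥ 0.01, so fail to reject H₀.
The data do not give significant evidence of a linear association between weekly study hours and final exam score.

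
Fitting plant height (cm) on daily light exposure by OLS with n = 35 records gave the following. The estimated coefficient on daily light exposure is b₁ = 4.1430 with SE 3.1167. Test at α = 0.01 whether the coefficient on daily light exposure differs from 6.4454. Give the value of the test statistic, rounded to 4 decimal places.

t = -0.7387

H₀: β₁ = 6.4454 vs H₁: β₁ ≠ 6.4454.
t = (b₁ − β₁⁰)/SE = (4.1430 − 6.4454) / 3.1167 = -0.7387.
df = n − 2 = 35 − 2 = 33.
Two-sided p ≈ 0.4653, which is ≥ 0.01, so fail to reject H₀.
The data are consistent with a true slope of 6.4454 cm per unit of daily light exposure.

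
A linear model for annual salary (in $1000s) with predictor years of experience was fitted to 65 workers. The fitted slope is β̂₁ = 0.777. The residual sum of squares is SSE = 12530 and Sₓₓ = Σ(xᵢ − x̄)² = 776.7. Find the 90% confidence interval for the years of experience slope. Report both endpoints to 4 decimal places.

(-0.0678, 1.6218)

MSE = SSE/(n − 2) = 12530/63 = 198.889.
SE(β̂₁) = √(MSE/Sₓₓ) = √(198.889/776.7) = 0.506033.
df = n − 2 = 63.
t* = t_{0.05, 63} = 1.669402.
Margin = t* × SE = 1.669402 × 0.506033 = 0.844772.
CI: 0.777 ± 0.844772 → (-0.0678, 1.6218).
With 90% confidence, each one-unit increase in years of experience is associated with a change of between -0.0678 and 1.6218 $1000s in annual salary.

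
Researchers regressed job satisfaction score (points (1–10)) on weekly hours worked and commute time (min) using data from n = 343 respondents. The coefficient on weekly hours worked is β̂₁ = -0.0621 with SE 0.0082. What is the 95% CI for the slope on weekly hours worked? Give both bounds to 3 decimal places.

(-0.078, -0.046)

df = n − k − 1 = 343 − 2 − 1 = 340.
t* = t_{0.025, 340} = 1.966966.
Margin = t* × SE = 1.966966 × 0.0082 = 0.01613.
CI: -0.0621 ± 0.01613 → (-0.078, -0.046).
With 95% confidence, each one-unit increase in weekly hours worked is associated with a change of between -0.078 and -0.046 points (1–10) in job satisfaction score, holding the other predictors fixed.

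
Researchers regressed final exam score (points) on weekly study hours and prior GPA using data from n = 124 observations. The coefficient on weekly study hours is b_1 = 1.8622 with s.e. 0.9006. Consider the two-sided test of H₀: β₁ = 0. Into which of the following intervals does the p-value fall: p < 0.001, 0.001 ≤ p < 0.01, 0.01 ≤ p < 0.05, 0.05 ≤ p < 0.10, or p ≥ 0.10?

0.01 ≤ p < 0.05

t = 1.8622 / 0.9006 = 2.068.
df = n − k − 1 = 124 − 2 − 1 = 121.
Two-sided p = 2·P(T_{121} > |t|) ≈ 0.0408.
So 0.01 ≤ p < 0.05.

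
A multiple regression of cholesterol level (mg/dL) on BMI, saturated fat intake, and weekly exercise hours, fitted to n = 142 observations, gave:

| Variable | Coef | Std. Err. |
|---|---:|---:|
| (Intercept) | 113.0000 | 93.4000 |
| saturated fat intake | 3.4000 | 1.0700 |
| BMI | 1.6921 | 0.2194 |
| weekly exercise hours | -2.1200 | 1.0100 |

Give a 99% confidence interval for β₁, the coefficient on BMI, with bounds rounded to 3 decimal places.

Read off: b = 1.6921, SE = 0.2194 for BMI.
df = n − k − 1 = 142 − 3 − 1 = 138.
t* = t_{0.005, 138} = 2.611925.
Margin = t* × SE = 2.611925 × 0.2194 = 0.57306.
CI: 1.6921 ± 0.57306 → (1.119, 2.265).

(1.119, 2.265)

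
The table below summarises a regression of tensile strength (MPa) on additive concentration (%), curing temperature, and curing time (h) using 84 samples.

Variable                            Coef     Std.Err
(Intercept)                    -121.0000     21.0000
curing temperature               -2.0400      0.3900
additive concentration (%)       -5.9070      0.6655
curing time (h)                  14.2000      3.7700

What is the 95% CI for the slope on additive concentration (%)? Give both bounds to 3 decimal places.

Read off: b = -5.9070, SE = 0.6655 for additive concentration (%).
df = n − k − 1 = 84 − 3 − 1 = 80.
t* = t_{0.025, 80} = 1.990063.
Margin = t* × SE = 1.990063 × 0.6655 = 1.32439.
CI: -5.9070 ± 1.32439 → (-7.231, -4.583).

(-7.231, -4.583)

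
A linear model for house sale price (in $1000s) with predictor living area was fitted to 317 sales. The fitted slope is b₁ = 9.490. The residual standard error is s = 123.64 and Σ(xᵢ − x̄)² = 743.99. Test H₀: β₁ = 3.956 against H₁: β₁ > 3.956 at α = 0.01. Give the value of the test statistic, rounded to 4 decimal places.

t = 1.2209

SE(b₁) = s/√Sₓₓ = 123.64/√743.99 = 4.53289.
t = (9.490 − 3.956) / 4.53289 = 1.2209.
df = n − 2 = 315.
One-sided p ≈ 0.1115, which is ≥ 0.01, so fail to reject H₀.
The data do not give significant evidence that the true slope on living area exceeds 3.956 $1000s per unit.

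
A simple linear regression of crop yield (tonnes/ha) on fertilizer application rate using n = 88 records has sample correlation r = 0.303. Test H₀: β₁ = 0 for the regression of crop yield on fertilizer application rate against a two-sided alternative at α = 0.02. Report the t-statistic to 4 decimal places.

t = r·√(n − 2)/√(1 − r²) = 0.303·√86/√0.908191 = 2.9485.
df = n − 2 = 86.
Two-sided p ≈ 0.0041, which is < 0.02, so reject H₀.
There is evidence of a linear association between fertilizer application rate and crop yield.

t = 2.9485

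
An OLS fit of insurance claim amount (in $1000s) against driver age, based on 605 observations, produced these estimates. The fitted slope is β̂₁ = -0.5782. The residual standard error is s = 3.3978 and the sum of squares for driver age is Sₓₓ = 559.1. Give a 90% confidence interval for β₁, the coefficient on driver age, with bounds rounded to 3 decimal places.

SE(β̂₁) = s/√Sₓₓ = 3.3978/√559.1 = 0.143699.
df = n − 2 = 603.
t* = t_{0.05, 603} = 1.647385.
Margin = t* × SE = 1.647385 × 0.143699 = 0.23673.
CI: -0.5782 ± 0.23673 → (-0.815, -0.341).
With 90% confidence, each one-unit increase in driver age is associated with a change of between -0.815 and -0.341 $1000s in insurance claim amount.

(-0.815, -0.341)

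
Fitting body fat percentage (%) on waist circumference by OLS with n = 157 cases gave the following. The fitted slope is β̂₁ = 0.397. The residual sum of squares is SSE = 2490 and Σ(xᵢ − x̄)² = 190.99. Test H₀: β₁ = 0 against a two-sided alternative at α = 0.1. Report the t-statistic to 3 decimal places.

MSE = SSE/(n − 2) = 2490/155 = 16.0645.
SE(β̂₁) = √(MSE/Sₓₓ) = √(16.0645/190.99) = 0.29002.
t = 0.397 / 0.29002 = 1.369.
df = n − 2 = 155.
Two-sided p ≈ 0.1730, which is ≥ 0.1, so fail to reject H₀.
The data do not give significant evidence of an association between waist circumference and body fat percentage.

t = 1.369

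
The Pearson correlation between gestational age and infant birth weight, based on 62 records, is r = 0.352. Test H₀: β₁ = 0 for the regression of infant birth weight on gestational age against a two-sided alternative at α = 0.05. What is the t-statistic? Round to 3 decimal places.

t = r·√(n − 2)/√(1 − r²) = 0.352·√60/√0.876096 = 2.913.
df = n − 2 = 60.
Two-sided p ≈ 0.0050, which is < 0.05, so reject H₀.
There is evidence of a linear association between gestational age and infant birth weight.

t = 2.913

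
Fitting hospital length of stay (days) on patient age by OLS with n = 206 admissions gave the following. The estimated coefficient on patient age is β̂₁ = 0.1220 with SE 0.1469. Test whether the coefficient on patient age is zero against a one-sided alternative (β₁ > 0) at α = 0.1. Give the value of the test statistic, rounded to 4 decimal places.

t = 0.8305

H₀: β₁ = 0 vs H₁: β₁ > 0.
t = (β̂₁ − β₁⁰)/SE = 0.1220 / 0.1469 = 0.8305.
df = n − 2 = 206 − 2 = 204.
One-sided p ≈ 0.2036, which is ≥ 0.1, so fail to reject H₀.
The data do not give significant evidence that the true slope on patient age is positive.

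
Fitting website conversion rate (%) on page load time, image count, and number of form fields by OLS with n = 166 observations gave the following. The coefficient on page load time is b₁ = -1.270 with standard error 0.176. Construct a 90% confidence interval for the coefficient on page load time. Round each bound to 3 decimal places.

(-1.561, -0.979)

df = n − k − 1 = 166 − 3 − 1 = 162.
t* = t_{0.05, 162} = 1.654314.
Margin = t* × SE = 1.654314 × 0.176 = 0.29116.
CI: -1.270 ± 0.29116 → (-1.561, -0.979).
With 90% confidence, each one-unit increase in page load time is associated with a change of between -1.561 and -0.979 % in website conversion rate, holding the other predictors fixed.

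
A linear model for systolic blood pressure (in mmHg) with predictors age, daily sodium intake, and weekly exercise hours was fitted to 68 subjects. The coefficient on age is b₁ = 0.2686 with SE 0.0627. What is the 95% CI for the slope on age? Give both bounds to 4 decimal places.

(0.1433, 0.3939)

df = n − k − 1 = 68 − 3 − 1 = 64.
t* = t_{0.025, 64} = 1.99773.
Margin = t* × SE = 1.99773 × 0.0627 = 0.125258.
CI: 0.2686 ± 0.125258 → (0.1433, 0.3939).
With 95% confidence, each one-unit increase in age is associated with a change of between 0.1433 and 0.3939 mmHg in systolic blood pressure, holding the other predictors fixed.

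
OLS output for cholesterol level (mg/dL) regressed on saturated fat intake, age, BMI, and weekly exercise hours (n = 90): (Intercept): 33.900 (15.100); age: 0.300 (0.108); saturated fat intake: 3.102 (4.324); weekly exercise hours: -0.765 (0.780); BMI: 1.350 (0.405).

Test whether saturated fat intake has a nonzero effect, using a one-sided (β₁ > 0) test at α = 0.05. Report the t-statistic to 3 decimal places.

t = 0.717

Read off: b = 3.102, SE = 4.324 for saturated fat intake.
H₀: β₁ = 0 vs H₁: β₁ > 0.
t = 3.102 / 4.324 = 0.717.
df = n − k − 1 = 90 − 4 − 1 = 85.
One-sided p ≈ 0.2375, which is ≥ 0.05, so fail to reject H₀.
The data do not give significant evidence that the true slope on saturated fat intake is positive, holding the other predictors fixed.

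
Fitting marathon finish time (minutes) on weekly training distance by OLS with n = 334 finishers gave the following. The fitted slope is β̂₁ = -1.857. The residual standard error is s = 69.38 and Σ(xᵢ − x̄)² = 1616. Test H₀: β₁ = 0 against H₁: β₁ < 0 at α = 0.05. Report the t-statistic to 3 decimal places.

SE(β̂₁) = s/√Sₓₓ = 69.38/√1616 = 1.72589.
t = -1.857 / 1.72589 = -1.076.
df = n − 2 = 332.
One-sided p ≈ 0.1414, which is ≥ 0.05, so fail to reject H₀.
The data do not give significant evidence that the true slope on weekly training distance is negative.

t = -1.076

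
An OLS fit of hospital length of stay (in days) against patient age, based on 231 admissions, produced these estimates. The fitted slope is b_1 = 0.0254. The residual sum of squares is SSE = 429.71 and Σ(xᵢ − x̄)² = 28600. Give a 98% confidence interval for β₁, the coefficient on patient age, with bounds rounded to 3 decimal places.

(0.006, 0.044)

MSE = SSE/(n − 2) = 429.71/229 = 1.87646.
SE(b_1) = √(MSE/Sₓₓ) = √(1.87646/28600) = 0.00810004.
df = n − 2 = 229.
t* = t_{0.01, 229} = 2.342742.
Margin = t* × SE = 2.342742 × 0.00810004 = 0.01898.
CI: 0.0254 ± 0.01898 → (0.006, 0.044).
With 98% confidence, each one-unit increase in patient age is associated with a change of between 0.006 and 0.044 days in hospital length of stay.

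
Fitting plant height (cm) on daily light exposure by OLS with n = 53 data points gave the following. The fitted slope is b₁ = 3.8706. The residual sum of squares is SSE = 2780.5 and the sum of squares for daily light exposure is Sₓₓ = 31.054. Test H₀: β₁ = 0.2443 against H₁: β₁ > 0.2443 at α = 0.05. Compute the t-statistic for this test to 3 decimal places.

MSE = SSE/(n − 2) = 2780.5/51 = 54.5196.
SE(b₁) = √(MSE/Sₓₓ) = √(54.5196/31.054) = 1.32501.
t = (3.8706 − 0.2443) / 1.32501 = 2.737.
df = n − 2 = 51.
One-sided p ≈ 0.0043, which is < 0.05, so reject H₀.
There is evidence that the true slope on daily light exposure exceeds 0.2443 cm per unit.

t = 2.737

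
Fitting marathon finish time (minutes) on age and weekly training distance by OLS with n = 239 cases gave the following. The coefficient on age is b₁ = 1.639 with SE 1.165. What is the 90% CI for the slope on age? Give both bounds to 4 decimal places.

(-0.2848, 3.5628)

df = n − k − 1 = 239 − 2 − 1 = 236.
t* = t_{0.05, 236} = 1.651336.
Margin = t* × SE = 1.651336 × 1.165 = 1.923806.
CI: 1.639 ± 1.923806 → (-0.2848, 3.5628).
With 90% confidence, each one-unit increase in age is associated with a change of between -0.2848 and 3.5628 minutes in marathon finish time, holding the other predictors fixed.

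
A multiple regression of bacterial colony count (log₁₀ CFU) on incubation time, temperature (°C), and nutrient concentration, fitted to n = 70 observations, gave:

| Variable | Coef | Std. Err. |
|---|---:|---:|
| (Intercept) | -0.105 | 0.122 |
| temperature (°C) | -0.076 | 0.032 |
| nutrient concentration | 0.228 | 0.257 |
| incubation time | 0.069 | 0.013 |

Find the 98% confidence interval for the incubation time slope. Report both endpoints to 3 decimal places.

Read off: b = 0.069, SE = 0.013 for incubation time.
df = n − k − 1 = 70 − 3 − 1 = 66.
t* = t_{0.01, 66} = 2.384186.
Margin = t* × SE = 2.384186 × 0.013 = 0.03099.
CI: 0.069 ± 0.03099 → (0.038, 0.100).

(0.038, 0.100)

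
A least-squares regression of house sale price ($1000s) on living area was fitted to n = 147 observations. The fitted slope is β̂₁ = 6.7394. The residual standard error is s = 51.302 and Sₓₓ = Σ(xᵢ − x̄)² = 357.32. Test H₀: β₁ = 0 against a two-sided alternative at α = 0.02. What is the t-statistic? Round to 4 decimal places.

SE(β̂₁) = s/√Sₓₓ = 51.302/√357.32 = 2.71397.
t = 6.7394 / 2.71397 = 2.4832.
df = n − 2 = 145.
Two-sided p ≈ 0.0142, which is < 0.02, so reject H₀.
There is evidence that living area is associated with house sale price.

t = 2.4832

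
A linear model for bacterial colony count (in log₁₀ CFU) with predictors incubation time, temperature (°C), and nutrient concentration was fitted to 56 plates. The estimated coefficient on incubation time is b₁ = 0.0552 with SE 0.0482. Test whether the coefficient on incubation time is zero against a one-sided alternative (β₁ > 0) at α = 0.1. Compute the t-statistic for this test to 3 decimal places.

H₀: β₁ = 0 vs H₁: β₁ > 0.
t = (b₁ − β₁⁰)/SE = 0.0552 / 0.0482 = 1.145.
df = n − k − 1 = 56 − 3 − 1 = 52.
One-sided p ≈ 0.1287, which is ≥ 0.1, so fail to reject H₀.
The data do not give significant evidence that the true slope on incubation time is positive, holding the other predictors fixed.

t = 1.145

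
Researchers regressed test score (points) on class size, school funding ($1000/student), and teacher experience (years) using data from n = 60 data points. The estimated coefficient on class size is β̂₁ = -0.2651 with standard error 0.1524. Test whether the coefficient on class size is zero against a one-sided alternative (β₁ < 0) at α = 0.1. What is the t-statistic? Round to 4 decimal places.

t = -1.7395

H₀: β₁ = 0 vs H₁: β₁ < 0.
t = (β̂₁ − β₁⁰)/SE = -0.2651 / 0.1524 = -1.7395.
df = n − k − 1 = 60 − 3 − 1 = 56.
One-sided p ≈ 0.0437, which is < 0.1, so reject H₀.
There is evidence that the true slope on class size is negative, holding the other predictors fixed.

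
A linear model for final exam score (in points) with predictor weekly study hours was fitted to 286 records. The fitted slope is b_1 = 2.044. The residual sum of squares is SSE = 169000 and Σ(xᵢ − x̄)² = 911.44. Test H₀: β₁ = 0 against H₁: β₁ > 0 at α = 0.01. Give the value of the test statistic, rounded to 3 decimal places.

MSE = SSE/(n − 2) = 169000/284 = 595.07.
SE(b_1) = √(MSE/Sₓₓ) = √(595.07/911.44) = 0.808016.
t = 2.044 / 0.808016 = 2.530.
df = n − 2 = 284.
One-sided p ≈ 0.0060, which is < 0.01, so reject H₀.
There is evidence that the true slope on weekly study hours is positive.

t = 2.530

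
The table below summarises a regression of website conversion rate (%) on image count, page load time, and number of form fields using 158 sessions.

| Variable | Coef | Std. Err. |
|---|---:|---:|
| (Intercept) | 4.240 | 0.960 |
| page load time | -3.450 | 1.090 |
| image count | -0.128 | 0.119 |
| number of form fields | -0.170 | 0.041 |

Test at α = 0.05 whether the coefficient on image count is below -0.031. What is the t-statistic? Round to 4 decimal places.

t = -0.8151

Read off: b = -0.128, SE = 0.119 for image count.
H₀: β₁ = -0.031 vs H₁: β₁ < -0.031.
t = (-0.128 − (-0.031)) / 0.119 = -0.8151.
df = n − k − 1 = 158 − 3 − 1 = 154.
One-sided p ≈ 0.2081, which is ≥ 0.05, so fail to reject H₀.
The data do not give significant evidence that the true slope on image count is below -0.031 % per unit, holding the other predictors fixed.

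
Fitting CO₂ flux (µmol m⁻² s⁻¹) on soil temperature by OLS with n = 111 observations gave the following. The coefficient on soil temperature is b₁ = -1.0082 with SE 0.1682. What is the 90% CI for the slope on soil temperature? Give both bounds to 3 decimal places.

df = n − 2 = 111 − 2 = 109.
t* = t_{0.05, 109} = 1.658953.
Margin = t* × SE = 1.658953 × 0.1682 = 0.27904.
CI: -1.0082 ± 0.27904 → (-1.287, -0.729).
With 90% confidence, each one-unit increase in soil temperature is associated with a change of between -1.287 and -0.729 µmol m⁻² s⁻¹ in CO₂ flux.

(-1.287, -0.729)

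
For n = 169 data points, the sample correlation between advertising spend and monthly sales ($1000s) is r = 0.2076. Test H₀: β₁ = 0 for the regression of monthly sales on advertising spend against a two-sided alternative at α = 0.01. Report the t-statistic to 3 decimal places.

t = r·√(n − 2)/√(1 − r²) = 0.2076·√167/√0.956902 = 2.743.
df = n − 2 = 167.
Two-sided p ≈ 0.0068, which is < 0.01, so reject H₀.
There is evidence of a linear association between advertising spend and monthly sales.

t = 2.743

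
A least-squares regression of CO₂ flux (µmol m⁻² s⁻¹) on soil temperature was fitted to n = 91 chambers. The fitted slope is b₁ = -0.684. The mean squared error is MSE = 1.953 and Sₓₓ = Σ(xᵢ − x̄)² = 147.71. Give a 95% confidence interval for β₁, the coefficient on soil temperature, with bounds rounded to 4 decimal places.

(-0.9125, -0.4555)

SE(b₁) = √(MSE/Sₓₓ) = √(1.953/147.71) = 0.114986.
df = n − 2 = 89.
t* = t_{0.025, 89} = 1.986979.
Margin = t* × SE = 1.986979 × 0.114986 = 0.228475.
CI: -0.684 ± 0.228475 → (-0.9125, -0.4555).
With 95% confidence, each one-unit increase in soil temperature is associated with a change of between -0.9125 and -0.4555 µmol m⁻² s⁻¹ in CO₂ flux.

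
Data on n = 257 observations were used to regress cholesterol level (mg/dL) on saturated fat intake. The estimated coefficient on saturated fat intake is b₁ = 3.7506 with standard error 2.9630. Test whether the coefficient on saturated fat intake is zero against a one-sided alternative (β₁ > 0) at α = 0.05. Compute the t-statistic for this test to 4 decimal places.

t = 1.2658

H₀: β₁ = 0 vs H₁: β₁ > 0.
t = (b₁ − β₁⁰)/SE = 3.7506 / 2.9630 = 1.2658.
df = n − 2 = 257 − 2 = 255.
One-sided p ≈ 0.1034, which is ≥ 0.05, so fail to reject H₀.
The data do not give significant evidence that the true slope on saturated fat intake is positive.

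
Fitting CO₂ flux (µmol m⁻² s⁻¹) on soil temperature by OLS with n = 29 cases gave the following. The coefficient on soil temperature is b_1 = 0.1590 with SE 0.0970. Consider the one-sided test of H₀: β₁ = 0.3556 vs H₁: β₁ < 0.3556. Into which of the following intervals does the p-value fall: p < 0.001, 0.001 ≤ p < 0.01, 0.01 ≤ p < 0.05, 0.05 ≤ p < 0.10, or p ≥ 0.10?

t = (0.1590 − 0.3556) / 0.0970 = -2.027.
df = n − 2 = 29 − 2 = 27.
One-sided p = P(T_{27} < t) ≈ 0.0263.
So 0.01 ≤ p < 0.05.

0.01 ≤ p < 0.05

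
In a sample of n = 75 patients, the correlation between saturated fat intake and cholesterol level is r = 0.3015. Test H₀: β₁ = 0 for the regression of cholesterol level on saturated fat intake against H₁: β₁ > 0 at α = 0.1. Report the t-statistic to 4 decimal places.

t = r·√(n − 2)/√(1 − r²) = 0.3015·√73/√0.909098 = 2.7017.
df = n − 2 = 73.
One-sided p ≈ 0.0043, which is < 0.1, so reject H₀.
There is evidence of a linear association between saturated fat intake and cholesterol level.

t = 2.7017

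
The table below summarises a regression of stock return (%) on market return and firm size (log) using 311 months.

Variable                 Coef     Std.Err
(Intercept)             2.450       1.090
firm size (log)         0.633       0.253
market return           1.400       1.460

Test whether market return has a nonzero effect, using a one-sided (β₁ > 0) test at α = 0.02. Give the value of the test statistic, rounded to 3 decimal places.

t = 0.959

Read off: b = 1.400, SE = 1.460 for market return.
H₀: β₁ = 0 vs H₁: β₁ > 0.
t = 1.400 / 1.460 = 0.959.
df = n − k − 1 = 311 − 2 − 1 = 308.
One-sided p ≈ 0.1692, which is ≥ 0.02, so fail to reject H₀.
The data do not give significant evidence that the true slope on market return is positive, holding the other predictors fixed.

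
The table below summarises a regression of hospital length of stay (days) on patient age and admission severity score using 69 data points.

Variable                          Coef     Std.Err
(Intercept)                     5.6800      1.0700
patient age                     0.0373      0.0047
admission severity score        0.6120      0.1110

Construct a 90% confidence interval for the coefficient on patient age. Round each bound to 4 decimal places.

Read off: b = 0.0373, SE = 0.0047 for patient age.
df = n − k − 1 = 69 − 2 − 1 = 66.
t* = t_{0.05, 66} = 1.668271.
Margin = t* × SE = 1.668271 × 0.0047 = 0.007841.
CI: 0.0373 ± 0.007841 → (0.0295, 0.0451).

(0.0295, 0.0451)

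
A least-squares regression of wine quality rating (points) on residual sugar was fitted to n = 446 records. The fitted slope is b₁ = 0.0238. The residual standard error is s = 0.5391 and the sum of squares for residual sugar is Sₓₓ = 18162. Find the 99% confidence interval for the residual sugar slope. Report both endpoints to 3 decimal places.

SE(b₁) = s/√Sₓₓ = 0.5391/√18162 = 0.00400025.
df = n − 2 = 444.
t* = t_{0.005, 444} = 2.586948.
Margin = t* × SE = 2.586948 × 0.00400025 = 0.01035.
CI: 0.0238 ± 0.01035 → (0.013, 0.034).
With 99% confidence, each one-unit increase in residual sugar is associated with a change of between 0.013 and 0.034 points in wine quality rating.

(0.013, 0.034)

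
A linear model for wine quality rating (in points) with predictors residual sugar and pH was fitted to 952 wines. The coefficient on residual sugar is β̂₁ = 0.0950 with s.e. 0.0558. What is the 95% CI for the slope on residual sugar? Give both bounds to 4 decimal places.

df = n − k − 1 = 952 − 2 − 1 = 949.
t* = t_{0.025, 949} = 1.962467.
Margin = t* × SE = 1.962467 × 0.0558 = 0.109506.
CI: 0.0950 ± 0.109506 → (-0.0145, 0.2045).
With 95% confidence, each one-unit increase in residual sugar is associated with a change of between -0.0145 and 0.2045 points in wine quality rating, holding the other predictors fixed.

(-0.0145, 0.2045)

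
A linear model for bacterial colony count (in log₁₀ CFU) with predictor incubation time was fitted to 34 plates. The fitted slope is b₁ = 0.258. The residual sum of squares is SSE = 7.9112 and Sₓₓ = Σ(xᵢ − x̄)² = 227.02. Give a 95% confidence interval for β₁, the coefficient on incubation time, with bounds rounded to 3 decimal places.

MSE = SSE/(n − 2) = 7.9112/32 = 0.247225.
SE(b₁) = √(MSE/Sₓₓ) = √(0.247225/227.02) = 0.033.
df = n − 2 = 32.
t* = t_{0.025, 32} = 2.036933.
Margin = t* × SE = 2.036933 × 0.033 = 0.06722.
CI: 0.258 ± 0.06722 → (0.191, 0.325).
With 95% confidence, each one-unit increase in incubation time is associated with a change of between 0.191 and 0.325 log₁₀ CFU in bacterial colony count.

(0.191, 0.325)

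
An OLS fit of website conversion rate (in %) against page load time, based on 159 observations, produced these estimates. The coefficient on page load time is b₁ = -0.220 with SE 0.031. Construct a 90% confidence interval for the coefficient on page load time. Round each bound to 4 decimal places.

df = n − 2 = 159 − 2 = 157.
t* = t_{0.05, 157} = 1.654617.
Margin = t* × SE = 1.654617 × 0.031 = 0.051293.
CI: -0.220 ± 0.051293 → (-0.2713, -0.1687).
With 90% confidence, each one-unit increase in page load time is associated with a change of between -0.2713 and -0.1687 % in website conversion rate.

(-0.2713, -0.1687)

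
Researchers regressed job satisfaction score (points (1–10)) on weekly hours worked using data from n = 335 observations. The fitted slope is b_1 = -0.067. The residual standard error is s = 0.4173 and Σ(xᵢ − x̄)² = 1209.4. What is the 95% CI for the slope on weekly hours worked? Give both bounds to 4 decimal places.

(-0.0906, -0.0434)

SE(b_1) = s/√Sₓₓ = 0.4173/√1209.4 = 0.0119995.
df = n − 2 = 333.
t* = t_{0.025, 333} = 1.967113.
Margin = t* × SE = 1.967113 × 0.0119995 = 0.023604.
CI: -0.067 ± 0.023604 → (-0.0906, -0.0434).
With 95% confidence, each one-unit increase in weekly hours worked is associated with a change of between -0.0906 and -0.0434 points (1–10) in job satisfaction score.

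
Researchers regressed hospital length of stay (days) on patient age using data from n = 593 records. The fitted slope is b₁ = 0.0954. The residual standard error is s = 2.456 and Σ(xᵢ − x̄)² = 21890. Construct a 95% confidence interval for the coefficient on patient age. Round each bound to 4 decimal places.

SE(b₁) = s/√Sₓₓ = 2.456/√21890 = 0.0165999.
df = n − 2 = 591.
t* = t_{0.025, 591} = 1.963986.
Margin = t* × SE = 1.963986 × 0.0165999 = 0.032602.
CI: 0.0954 ± 0.032602 → (0.0628, 0.1280).
With 95% confidence, each one-unit increase in patient age is associated with a change of between 0.0628 and 0.1280 days in hospital length of stay.

(0.0628, 0.1280)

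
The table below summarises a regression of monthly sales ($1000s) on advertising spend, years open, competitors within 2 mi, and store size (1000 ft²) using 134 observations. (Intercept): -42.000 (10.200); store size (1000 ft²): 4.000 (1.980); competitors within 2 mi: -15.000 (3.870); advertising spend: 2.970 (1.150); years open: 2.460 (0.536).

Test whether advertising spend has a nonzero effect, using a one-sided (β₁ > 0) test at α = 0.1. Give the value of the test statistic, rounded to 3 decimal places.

t = 2.583

Read off: b = 2.970, SE = 1.150 for advertising spend.
H₀: β₁ = 0 vs H₁: β₁ > 0.
t = 2.970 / 1.150 = 2.583.
df = n − k − 1 = 134 − 4 − 1 = 129.
One-sided p ≈ 0.0055, which is < 0.1, so reject H₀.
There is evidence that the true slope on advertising spend is positive, holding the other predictors fixed.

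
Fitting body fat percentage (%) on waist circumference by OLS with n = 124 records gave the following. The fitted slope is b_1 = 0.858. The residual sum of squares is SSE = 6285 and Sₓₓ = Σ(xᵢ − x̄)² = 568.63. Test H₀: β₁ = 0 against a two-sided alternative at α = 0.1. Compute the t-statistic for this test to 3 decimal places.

MSE = SSE/(n − 2) = 6285/122 = 51.5164.
SE(b_1) = √(MSE/Sₓₓ) = √(51.5164/568.63) = 0.300994.
t = 0.858 / 0.300994 = 2.851.
df = n − 2 = 122.
Two-sided p ≈ 0.0051, which is < 0.1, so reject H₀.
There is evidence that waist circumference is associated with body fat percentage.

t = 2.851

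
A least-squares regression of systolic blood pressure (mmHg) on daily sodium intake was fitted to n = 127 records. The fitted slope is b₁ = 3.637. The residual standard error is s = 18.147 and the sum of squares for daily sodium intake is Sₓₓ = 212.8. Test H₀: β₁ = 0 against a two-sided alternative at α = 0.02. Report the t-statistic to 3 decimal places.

t = 2.924

SE(b₁) = s/√Sₓₓ = 18.147/√212.8 = 1.244.
t = 3.637 / 1.244 = 2.924.
df = n − 2 = 125.
Two-sided p ≈ 0.0041, which is < 0.02, so reject H₀.
There is evidence that daily sodium intake is associated with systolic blood pressure.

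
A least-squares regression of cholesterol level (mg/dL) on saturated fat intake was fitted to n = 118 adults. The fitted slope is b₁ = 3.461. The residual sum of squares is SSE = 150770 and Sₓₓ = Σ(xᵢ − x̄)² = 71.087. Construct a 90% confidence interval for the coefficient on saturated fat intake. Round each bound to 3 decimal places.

MSE = SSE/(n − 2) = 150770/116 = 1299.74.
SE(b₁) = √(MSE/Sₓₓ) = √(1299.74/71.087) = 4.27596.
df = n − 2 = 116.
t* = t_{0.05, 116} = 1.658096.
Margin = t* × SE = 1.658096 × 4.27596 = 7.08995.
CI: 3.461 ± 7.08995 → (-3.629, 10.551).
With 90% confidence, each one-unit increase in saturated fat intake is associated with a change of between -3.629 and 10.551 mg/dL in cholesterol level.

(-3.629, 10.551)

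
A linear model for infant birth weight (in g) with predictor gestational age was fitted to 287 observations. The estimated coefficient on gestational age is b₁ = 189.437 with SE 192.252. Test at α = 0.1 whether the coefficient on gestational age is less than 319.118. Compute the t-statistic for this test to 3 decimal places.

t = -0.675

H₀: β₁ = 319.118 vs H₁: β₁ < 319.118.
t = (b₁ − β₁⁰)/SE = (189.437 − 319.118) / 192.252 = -0.675.
df = n − 2 = 287 − 2 = 285.
One-sided p ≈ 0.2503, which is ≥ 0.1, so fail to reject H₀.
The data do not give significant evidence that the true slope on gestational age is below 319.118 g per unit.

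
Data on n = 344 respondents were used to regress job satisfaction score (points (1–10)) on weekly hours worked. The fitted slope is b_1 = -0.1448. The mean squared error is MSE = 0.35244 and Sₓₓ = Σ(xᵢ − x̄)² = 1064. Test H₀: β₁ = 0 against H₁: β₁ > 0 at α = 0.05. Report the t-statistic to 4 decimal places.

t = -7.9560

SE(b_1) = √(MSE/Sₓₓ) = √(0.35244/1064) = 0.0182.
t = -0.1448 / 0.0182 = -7.9560.
df = n − 2 = 342.
One-sided p ≈ 1.0000, which is ≥ 0.05, so fail to reject H₀.
The data do not give significant evidence that the true slope on weekly hours worked is positive.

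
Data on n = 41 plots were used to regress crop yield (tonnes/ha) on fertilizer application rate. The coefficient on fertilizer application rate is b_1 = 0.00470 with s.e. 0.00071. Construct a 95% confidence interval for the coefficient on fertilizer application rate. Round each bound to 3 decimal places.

(0.003, 0.006)

df = n − 2 = 41 − 2 = 39.
t* = t_{0.025, 39} = 2.022691.
Margin = t* × SE = 2.022691 × 0.00071 = 0.00144.
CI: 0.00470 ± 0.00144 → (0.003, 0.006).
With 95% confidence, each one-unit increase in fertilizer application rate is associated with a change of between 0.003 and 0.006 tonnes/ha in crop yield.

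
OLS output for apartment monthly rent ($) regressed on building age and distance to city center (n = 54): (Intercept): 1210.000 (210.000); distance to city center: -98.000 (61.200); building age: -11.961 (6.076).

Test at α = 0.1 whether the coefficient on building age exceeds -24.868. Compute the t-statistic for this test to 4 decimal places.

Read off: b = -11.961, SE = 6.076 for building age.
H₀: β₁ = -24.868 vs H₁: β₁ > -24.868.
t = (-11.961 − (-24.868)) / 6.076 = 2.1243.
df = n − k − 1 = 54 − 2 − 1 = 51.
One-sided p ≈ 0.0193, which is < 0.1, so reject H₀.
There is evidence that the true slope on building age exceeds -24.868 $ per unit, holding the other predictors fixed.

t = 2.1243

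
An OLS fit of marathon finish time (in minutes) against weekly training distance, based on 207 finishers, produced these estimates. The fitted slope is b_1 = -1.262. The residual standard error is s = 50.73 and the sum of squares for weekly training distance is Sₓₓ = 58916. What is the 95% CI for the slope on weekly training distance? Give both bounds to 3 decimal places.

(-1.674, -0.850)

SE(b_1) = s/√Sₓₓ = 50.73/√58916 = 0.209001.
df = n − 2 = 205.
t* = t_{0.025, 205} = 1.971603.
Margin = t* × SE = 1.971603 × 0.209001 = 0.41207.
CI: -1.262 ± 0.41207 → (-1.674, -0.850).
With 95% confidence, each one-unit increase in weekly training distance is associated with a change of between -1.674 and -0.850 minutes in marathon finish time.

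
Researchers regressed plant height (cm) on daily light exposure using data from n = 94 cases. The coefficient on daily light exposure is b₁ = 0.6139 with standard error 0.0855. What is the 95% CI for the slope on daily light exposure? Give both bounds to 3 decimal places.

df = n − 2 = 94 − 2 = 92.
t* = t_{0.025, 92} = 1.986086.
Margin = t* × SE = 1.986086 × 0.0855 = 0.16981.
CI: 0.6139 ± 0.16981 → (0.444, 0.784).
With 95% confidence, each one-unit increase in daily light exposure is associated with a change of between 0.444 and 0.784 cm in plant height.

(0.444, 0.784)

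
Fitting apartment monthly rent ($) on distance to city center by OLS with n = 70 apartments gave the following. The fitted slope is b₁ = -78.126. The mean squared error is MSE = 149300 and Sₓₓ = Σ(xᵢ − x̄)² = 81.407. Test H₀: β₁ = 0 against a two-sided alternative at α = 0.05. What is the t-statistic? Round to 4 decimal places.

t = -1.8243

SE(b₁) = √(MSE/Sₓₓ) = √(149300/81.407) = 42.8252.
t = -78.126 / 42.8252 = -1.8243.
df = n − 2 = 68.
Two-sided p ≈ 0.0725, which is ≥ 0.05, so fail to reject H₀.
The data do not give significant evidence of an association between distance to city center and apartment monthly rent.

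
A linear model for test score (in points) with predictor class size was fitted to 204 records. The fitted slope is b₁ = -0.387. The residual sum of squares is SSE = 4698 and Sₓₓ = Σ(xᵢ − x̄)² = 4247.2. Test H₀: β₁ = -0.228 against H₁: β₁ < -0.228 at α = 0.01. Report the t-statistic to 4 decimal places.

t = -2.1487

MSE = SSE/(n − 2) = 4698/202 = 23.2574.
SE(b₁) = √(MSE/Sₓₓ) = √(23.2574/4247.2) = 0.0739996.
t = (-0.387 − (-0.228)) / 0.0739996 = -2.1487.
df = n − 2 = 202.
One-sided p ≈ 0.0164, which is ≥ 0.01, so fail to reject H₀.
The data do not give significant evidence that the true slope on class size is below -0.228 points per unit.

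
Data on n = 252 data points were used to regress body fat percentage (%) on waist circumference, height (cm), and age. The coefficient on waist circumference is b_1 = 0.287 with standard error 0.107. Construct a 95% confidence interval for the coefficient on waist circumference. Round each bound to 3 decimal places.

(0.076, 0.498)

df = n − k − 1 = 252 − 3 − 1 = 248.
t* = t_{0.025, 248} = 1.969576.
Margin = t* × SE = 1.969576 × 0.107 = 0.21074.
CI: 0.287 ± 0.21074 → (0.076, 0.498).
With 95% confidence, each one-unit increase in waist circumference is associated with a change of between 0.076 and 0.498 % in body fat percentage, holding the other predictors fixed.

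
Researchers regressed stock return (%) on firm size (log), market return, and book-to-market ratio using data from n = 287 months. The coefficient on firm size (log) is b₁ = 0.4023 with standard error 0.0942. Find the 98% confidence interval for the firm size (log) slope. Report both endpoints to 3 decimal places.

(0.182, 0.623)

df = n − k − 1 = 287 − 3 − 1 = 283.
t* = t_{0.01, 283} = 2.339597.
Margin = t* × SE = 2.339597 × 0.0942 = 0.22039.
CI: 0.4023 ± 0.22039 → (0.182, 0.623).
With 98% confidence, each one-unit increase in firm size (log) is associated with a change of between 0.182 and 0.623 % in stock return, holding the other predictors fixed.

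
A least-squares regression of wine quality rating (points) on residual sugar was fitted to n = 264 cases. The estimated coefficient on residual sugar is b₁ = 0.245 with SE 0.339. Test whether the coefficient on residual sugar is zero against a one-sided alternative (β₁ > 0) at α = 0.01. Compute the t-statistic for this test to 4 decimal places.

H₀: β₁ = 0 vs H₁: β₁ > 0.
t = (b₁ − β₁⁰)/SE = 0.245 / 0.339 = 0.7227.
df = n − 2 = 264 − 2 = 262.
One-sided p ≈ 0.2353, which is ≥ 0.01, so fail to reject H₀.
The data do not give significant evidence that the true slope on residual sugar is positive.

t = 0.7227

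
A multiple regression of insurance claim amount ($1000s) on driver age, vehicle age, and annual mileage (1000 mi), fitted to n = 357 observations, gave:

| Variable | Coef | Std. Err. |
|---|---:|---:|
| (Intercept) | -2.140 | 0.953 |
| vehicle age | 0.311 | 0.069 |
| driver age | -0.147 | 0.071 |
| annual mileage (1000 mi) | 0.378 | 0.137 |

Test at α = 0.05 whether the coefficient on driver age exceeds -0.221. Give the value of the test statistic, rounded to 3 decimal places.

t = 1.042

Read off: b = -0.147, SE = 0.071 for driver age.
H₀: β₁ = -0.221 vs H₁: β₁ > -0.221.
t = (-0.147 − (-0.221)) / 0.071 = 1.042.
df = n − k − 1 = 357 − 3 − 1 = 353.
One-sided p ≈ 0.1490, which is ≥ 0.05, so fail to reject H₀.
The data do not give significant evidence that the true slope on driver age exceeds -0.221 $1000s per unit, holding the other predictors fixed.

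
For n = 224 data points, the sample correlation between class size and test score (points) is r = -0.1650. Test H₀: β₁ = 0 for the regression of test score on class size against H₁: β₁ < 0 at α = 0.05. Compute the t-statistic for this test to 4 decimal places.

t = -2.4926

t = r·√(n − 2)/√(1 − r²) = -0.1650·√222/√0.972775 = -2.4926.
df = n − 2 = 222.
One-sided p ≈ 0.0067, which is < 0.05, so reject H₀.
There is evidence of a linear association between class size and test score.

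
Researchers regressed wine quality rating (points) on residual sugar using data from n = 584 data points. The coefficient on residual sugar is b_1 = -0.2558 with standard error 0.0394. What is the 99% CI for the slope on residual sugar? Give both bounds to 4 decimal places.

df = n − 2 = 584 − 2 = 582.
t* = t_{0.005, 582} = 2.584303.
Margin = t* × SE = 2.584303 × 0.0394 = 0.101822.
CI: -0.2558 ± 0.101822 → (-0.3576, -0.1540).
With 99% confidence, each one-unit increase in residual sugar is associated with a change of between -0.3576 and -0.1540 points in wine quality rating.

(-0.3576, -0.1540)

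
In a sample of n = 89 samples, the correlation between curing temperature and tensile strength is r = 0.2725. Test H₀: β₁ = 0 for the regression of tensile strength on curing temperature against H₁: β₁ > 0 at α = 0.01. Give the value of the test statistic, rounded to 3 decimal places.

t = 2.642

t = r·√(n − 2)/√(1 − r²) = 0.2725·√87/√0.925744 = 2.642.
df = n − 2 = 87.
One-sided p ≈ 0.0049, which is < 0.01, so reject H₀.
There is evidence of a linear association between curing temperature and tensile strength.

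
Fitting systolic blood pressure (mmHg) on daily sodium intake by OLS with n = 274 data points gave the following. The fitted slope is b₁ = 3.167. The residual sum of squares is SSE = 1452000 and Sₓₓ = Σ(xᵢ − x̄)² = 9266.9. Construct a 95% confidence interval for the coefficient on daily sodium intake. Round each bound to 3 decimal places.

MSE = SSE/(n − 2) = 1452000/272 = 5338.24.
SE(b₁) = √(MSE/Sₓₓ) = √(5338.24/9266.9) = 0.758982.
df = n − 2 = 272.
t* = t_{0.025, 272} = 1.968724.
Margin = t* × SE = 1.968724 × 0.758982 = 1.49423.
CI: 3.167 ± 1.49423 → (1.673, 4.661).
With 95% confidence, each one-unit increase in daily sodium intake is associated with a change of between 1.673 and 4.661 mmHg in systolic blood pressure.

(1.673, 4.661)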